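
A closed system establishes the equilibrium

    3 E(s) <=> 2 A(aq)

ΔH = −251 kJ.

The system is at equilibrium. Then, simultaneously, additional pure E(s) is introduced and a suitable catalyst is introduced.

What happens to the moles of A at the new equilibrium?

E is a pure solid; its activity is 1 regardless of amount, so Q is unaffected — no shift from this change.
A catalyst speeds both forward and reverse rates equally; it changes neither Q nor K — no shift from this change.
No net shift occurs, so the amount of A is unchanged.

unchanged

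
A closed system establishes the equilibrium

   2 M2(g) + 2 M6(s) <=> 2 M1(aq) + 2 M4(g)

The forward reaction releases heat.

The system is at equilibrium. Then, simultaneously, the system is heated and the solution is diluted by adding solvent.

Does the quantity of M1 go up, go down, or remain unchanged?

cannot be determined

The forward reaction is exothermic. Raising T favours the endothermic direction — shift to the left.
Dilution lowers every aqueous concentration by the same factor. Δn_aq = 2 − 0 = +2, so the system shifts toward the side with more dissolved moles — to the right.
The two effects oppose each other, so the net shift — and hence the change in M1 — cannot be determined from the given information.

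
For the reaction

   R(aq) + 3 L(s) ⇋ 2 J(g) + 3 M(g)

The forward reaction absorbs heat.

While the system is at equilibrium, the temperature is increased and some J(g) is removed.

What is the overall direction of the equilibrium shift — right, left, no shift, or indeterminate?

right

The forward reaction is endothermic. Raising T favours the endothermic direction — shift to the right.
Removing J (g), a product, drives the reaction to the right.
All effects act in the same direction — net shift to the right.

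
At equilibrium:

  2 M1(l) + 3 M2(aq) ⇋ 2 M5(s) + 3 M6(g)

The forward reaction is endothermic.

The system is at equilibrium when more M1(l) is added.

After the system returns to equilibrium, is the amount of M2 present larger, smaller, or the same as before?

M1 is a pure liquid; its activity is 1 regardless of amount, so Q is unaffected — no shift from this change.
No net shift occurs, so the amount of M2 is unchanged.

unchanged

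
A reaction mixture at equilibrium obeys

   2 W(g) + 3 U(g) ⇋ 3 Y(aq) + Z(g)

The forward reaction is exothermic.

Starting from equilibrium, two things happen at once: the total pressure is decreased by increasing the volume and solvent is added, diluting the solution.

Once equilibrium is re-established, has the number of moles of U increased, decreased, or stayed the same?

Gas moles: reactants 5, products 1 (Δn_gas = -4). Expansion shifts the system toward the side with more moles of gas — to the left.
Dilution lowers every aqueous concentration by the same factor. Δn_aq = 3 − 0 = +3, so the system shifts toward the side with more dissolved moles — to the right.
The two effects oppose each other, so the net shift — and hence the change in U — cannot be determined from the given information.

cannot be determined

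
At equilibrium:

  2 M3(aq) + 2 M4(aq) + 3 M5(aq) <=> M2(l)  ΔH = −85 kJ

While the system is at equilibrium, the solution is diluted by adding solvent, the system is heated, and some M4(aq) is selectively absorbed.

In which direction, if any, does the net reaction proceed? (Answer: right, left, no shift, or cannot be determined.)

left

Dilution lowers every aqueous concentration by the same factor. Δn_aq = 0 − 7 = -7, so the system shifts toward the side with more dissolved moles — to the left.
The forward reaction is exothermic. Raising T favours the endothermic direction — shift to the left.
Removing M4 (aq), a reactant, drives the reaction to the left.
All effects act in the same direction — net shift to the left.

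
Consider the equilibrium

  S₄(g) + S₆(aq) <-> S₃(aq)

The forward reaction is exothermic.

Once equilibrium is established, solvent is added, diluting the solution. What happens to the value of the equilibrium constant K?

unchanged

The equilibrium constant depends only on temperature. This perturbation changes neither the position of equilibrium nor K.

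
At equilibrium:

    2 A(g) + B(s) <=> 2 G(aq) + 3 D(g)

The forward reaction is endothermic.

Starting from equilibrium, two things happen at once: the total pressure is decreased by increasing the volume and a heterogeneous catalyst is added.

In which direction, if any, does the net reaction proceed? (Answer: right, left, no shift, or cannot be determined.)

right

Gas moles: reactants 2, products 3 (Δn_gas = +1). Expansion shifts the system toward the side with more moles of gas — to the right.
A catalyst speeds both forward and reverse rates equally; it changes neither Q nor K — no shift from this change.
Only the nonzero effect(s) matter; the net shift is to the right.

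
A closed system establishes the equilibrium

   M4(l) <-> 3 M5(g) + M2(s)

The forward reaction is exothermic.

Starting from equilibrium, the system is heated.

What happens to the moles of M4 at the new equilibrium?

increases

The forward reaction is exothermic. Raising T favours the endothermic direction — shift to the left.
The net shift is to the left. M4 is a reactant, so its amount increases.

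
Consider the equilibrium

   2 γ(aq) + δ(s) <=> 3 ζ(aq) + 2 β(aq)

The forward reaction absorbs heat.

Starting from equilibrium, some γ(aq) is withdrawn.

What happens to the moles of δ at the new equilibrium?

increases

Removing γ (aq), a reactant, drives the reaction to the left.
The net shift is to the left. δ is a reactant, so its amount increases.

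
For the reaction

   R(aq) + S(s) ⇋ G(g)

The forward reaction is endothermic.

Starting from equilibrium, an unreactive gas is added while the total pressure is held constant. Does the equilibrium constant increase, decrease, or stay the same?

unchanged

The equilibrium constant depends only on temperature. This perturbation may move the position of equilibrium, but since T is unchanged, K itself is unchanged.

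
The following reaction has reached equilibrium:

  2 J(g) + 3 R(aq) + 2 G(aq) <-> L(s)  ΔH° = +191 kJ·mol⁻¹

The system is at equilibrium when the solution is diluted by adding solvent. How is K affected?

unchanged

The equilibrium constant depends only on temperature. This perturbation may move the position of equilibrium, but since T is unchanged, K itself is unchanged.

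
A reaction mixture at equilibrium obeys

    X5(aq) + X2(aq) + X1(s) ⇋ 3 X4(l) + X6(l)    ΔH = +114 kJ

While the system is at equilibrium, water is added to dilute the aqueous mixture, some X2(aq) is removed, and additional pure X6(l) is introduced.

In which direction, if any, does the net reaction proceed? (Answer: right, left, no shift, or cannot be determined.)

Dilution lowers every aqueous concentration by the same factor. Δn_aq = 0 − 2 = -2, so the system shifts toward the side with more dissolved moles — to the left.
Removing X2 (aq), a reactant, drives the reaction to the left.
X6 is a pure liquid; its activity is 1 regardless of amount, so Q is unaffected — no shift from this change.
Only the nonzero effect(s) matter; the net shift is to the left.

left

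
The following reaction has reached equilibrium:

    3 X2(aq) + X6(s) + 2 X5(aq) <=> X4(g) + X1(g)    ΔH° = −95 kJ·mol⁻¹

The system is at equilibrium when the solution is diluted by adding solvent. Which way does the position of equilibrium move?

left

Dilution lowers every aqueous concentration by the same factor. Δn_aq = 0 − 5 = -5, so the system shifts toward the side with more dissolved moles — to the left.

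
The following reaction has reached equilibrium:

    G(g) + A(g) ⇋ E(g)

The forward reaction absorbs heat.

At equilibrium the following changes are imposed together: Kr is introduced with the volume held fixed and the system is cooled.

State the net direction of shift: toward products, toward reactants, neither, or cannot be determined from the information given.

At constant volume, adding an inert gas leaves every reacting species' partial pressure unchanged, so Q is unchanged — no shift from this change.
The forward reaction is endothermic. Lowering T favours the exothermic direction — shift to the left.
Only the nonzero effect(s) matter; the net shift is to the left.

left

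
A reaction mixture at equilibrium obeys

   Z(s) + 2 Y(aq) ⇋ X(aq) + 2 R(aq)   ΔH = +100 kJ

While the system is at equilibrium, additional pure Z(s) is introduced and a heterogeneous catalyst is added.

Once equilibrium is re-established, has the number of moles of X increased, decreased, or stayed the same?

Z is a pure solid; its activity is 1 regardless of amount, so Q is unaffected — no shift from this change.
A catalyst speeds both forward and reverse rates equally; it changes neither Q nor K — no shift from this change.
No net shift occurs, so the amount of X is unchanged.

unchanged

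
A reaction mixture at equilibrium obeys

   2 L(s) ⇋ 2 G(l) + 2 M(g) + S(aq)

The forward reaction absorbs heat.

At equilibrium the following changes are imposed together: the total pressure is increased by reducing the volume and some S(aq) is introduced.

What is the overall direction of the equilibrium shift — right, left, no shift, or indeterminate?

left

Gas moles: reactants 0, products 2 (Δn_gas = +2). Compression shifts the system toward the side with fewer moles of gas — to the left.
Adding S (aq), a product, drives the reaction to the left.
All effects act in the same direction — net shift to the left.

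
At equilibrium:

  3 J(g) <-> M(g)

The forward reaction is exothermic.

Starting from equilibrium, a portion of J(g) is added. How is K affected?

unchanged

The equilibrium constant depends only on temperature. This perturbation may move the position of equilibrium, but since T is unchanged, K itself is unchanged.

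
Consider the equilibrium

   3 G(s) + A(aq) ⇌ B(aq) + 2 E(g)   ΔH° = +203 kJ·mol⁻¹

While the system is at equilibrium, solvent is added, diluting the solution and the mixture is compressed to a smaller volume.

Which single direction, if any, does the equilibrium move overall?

left

Dilution scales every aqueous concentration by the same factor. Δn_aq = 1 − 1 = 0, so Q is unchanged — no shift.
Gas moles: reactants 0, products 2 (Δn_gas = +2). Compression shifts the system toward the side with fewer moles of gas — to the left.
Only the nonzero effect(s) matter; the net shift is to the left.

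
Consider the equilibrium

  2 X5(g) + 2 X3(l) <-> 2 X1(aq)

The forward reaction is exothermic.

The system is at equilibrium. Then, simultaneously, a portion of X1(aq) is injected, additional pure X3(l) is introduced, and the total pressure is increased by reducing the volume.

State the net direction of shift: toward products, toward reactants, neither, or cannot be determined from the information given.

cannot be determined

Adding X1 (aq), a product, drives the reaction to the left.
X3 is a pure liquid; its activity is 1 regardless of amount, so Q is unaffected — no shift from this change.
Gas moles: reactants 2, products 0 (Δn_gas = -2). Compression shifts the system toward the side with fewer moles of gas — to the right.
The individual effects push in opposite directions; without quantitative information the net direction cannot be determined.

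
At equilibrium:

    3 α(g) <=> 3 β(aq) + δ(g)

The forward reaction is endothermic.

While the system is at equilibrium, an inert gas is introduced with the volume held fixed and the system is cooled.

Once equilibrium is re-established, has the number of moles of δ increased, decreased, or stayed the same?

At constant volume, adding an inert gas leaves every reacting species' partial pressure unchanged, so Q is unchanged — no shift from this change.
The forward reaction is endothermic. Lowering T favours the exothermic direction — shift to the left.
The net shift is to the left. δ is a product, so its amount decreases.

decreases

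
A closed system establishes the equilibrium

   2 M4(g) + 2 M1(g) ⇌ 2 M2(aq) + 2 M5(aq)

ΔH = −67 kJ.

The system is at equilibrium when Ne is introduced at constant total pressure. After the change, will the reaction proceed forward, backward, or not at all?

left

Adding inert gas at constant total pressure expands the volume and lowers every reacting partial pressure. With Δn_gas = 0 − 4 = -4, Q moves away from K toward the side with fewer gas moles, so the system shifts toward the side with more gas moles — to the left.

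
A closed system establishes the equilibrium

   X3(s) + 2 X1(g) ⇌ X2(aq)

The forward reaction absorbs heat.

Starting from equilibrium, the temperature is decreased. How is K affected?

K depends on temperature via the van 't Hoff relation. The forward reaction is endothermic, so lowering T decreases K.

decreases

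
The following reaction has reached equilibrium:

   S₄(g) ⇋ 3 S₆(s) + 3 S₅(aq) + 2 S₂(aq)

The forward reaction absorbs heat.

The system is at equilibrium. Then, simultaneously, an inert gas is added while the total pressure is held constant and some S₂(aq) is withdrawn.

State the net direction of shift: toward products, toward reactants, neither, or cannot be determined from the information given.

Adding inert gas at constant total pressure expands the volume and lowers every reacting partial pressure. With Δn_gas = 0 − 1 = -1, Q moves away from K toward the side with fewer gas moles, so the system shifts toward the side with more gas moles — to the left.
Removing S₂ (aq), a product, drives the reaction to the right.
The individual effects push in opposite directions; without quantitative information the net direction cannot be determined.

cannot be determined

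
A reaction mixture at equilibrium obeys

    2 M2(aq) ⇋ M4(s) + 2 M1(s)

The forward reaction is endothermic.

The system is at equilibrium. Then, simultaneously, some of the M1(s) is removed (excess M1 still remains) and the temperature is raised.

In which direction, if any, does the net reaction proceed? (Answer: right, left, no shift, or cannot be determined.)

M1 is a pure solid; its activity is 1 regardless of amount, so Q is unaffected — no shift from this change.
The forward reaction is endothermic. Raising T favours the endothermic direction — shift to the right.
Only the nonzero effect(s) matter; the net shift is to the right.

right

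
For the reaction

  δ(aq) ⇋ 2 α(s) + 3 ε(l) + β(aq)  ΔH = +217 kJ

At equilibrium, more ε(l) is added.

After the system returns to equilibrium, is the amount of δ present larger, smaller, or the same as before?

ε is a pure liquid; its activity is 1 regardless of amount, so Q is unaffected — no shift from this change.
No net shift occurs, so the amount of δ is unchanged.

unchanged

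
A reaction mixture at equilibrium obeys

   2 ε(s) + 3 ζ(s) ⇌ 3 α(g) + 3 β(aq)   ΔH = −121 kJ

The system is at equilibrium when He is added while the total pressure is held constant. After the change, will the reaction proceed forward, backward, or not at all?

Adding inert gas at constant total pressure expands the volume and lowers every reacting partial pressure. With Δn_gas = 3 − 0 = +3, Q moves away from K toward the side with fewer gas moles, so the system shifts toward the side with more gas moles — to the right.

right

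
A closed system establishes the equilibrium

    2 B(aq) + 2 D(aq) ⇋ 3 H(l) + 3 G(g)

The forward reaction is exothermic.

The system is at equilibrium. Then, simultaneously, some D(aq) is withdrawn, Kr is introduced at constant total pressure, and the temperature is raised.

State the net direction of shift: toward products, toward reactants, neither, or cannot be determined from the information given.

cannot be determined

Removing D (aq), a reactant, drives the reaction to the left.
Adding inert gas at constant total pressure expands the volume and lowers every reacting partial pressure. With Δn_gas = 3 − 0 = +3, Q moves away from K toward the side with fewer gas moles, so the system shifts toward the side with more gas moles — to the right.
The forward reaction is exothermic. Raising T favours the endothermic direction — shift to the left.
The individual effects push in opposite directions; without quantitative information the net direction cannot be determined.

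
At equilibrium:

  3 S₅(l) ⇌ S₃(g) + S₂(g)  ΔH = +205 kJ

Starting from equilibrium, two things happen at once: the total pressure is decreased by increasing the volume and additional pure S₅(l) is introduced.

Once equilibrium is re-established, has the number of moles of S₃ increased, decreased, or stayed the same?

Gas moles: reactants 0, products 2 (Δn_gas = +2). Expansion shifts the system toward the side with more moles of gas — to the right.
S₅ is a pure liquid; its activity is 1 regardless of amount, so Q is unaffected — no shift from this change.
The net shift is to the right. S₃ is a product, so its amount increases.

increases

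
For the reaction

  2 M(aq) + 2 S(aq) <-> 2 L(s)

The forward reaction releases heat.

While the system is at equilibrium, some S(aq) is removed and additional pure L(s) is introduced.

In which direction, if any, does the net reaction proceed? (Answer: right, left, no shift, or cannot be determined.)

Removing S (aq), a reactant, drives the reaction to the left.
L is a pure solid; its activity is 1 regardless of amount, so Q is unaffected — no shift from this change.
Only the nonzero effect(s) matter; the net shift is to the left.

left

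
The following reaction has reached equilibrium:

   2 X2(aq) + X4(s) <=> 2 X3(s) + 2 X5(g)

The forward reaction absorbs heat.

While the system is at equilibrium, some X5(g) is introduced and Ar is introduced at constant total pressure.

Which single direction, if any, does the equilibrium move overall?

Adding X5 (g), a product, drives the reaction to the left.
Adding inert gas at constant total pressure expands the volume and lowers every reacting partial pressure. With Δn_gas = 2 − 0 = +2, Q moves away from K toward the side with fewer gas moles, so the system shifts toward the side with more gas moles — to the right.
The individual effects push in opposite directions; without quantitative information the net direction cannot be determined.

cannot be determined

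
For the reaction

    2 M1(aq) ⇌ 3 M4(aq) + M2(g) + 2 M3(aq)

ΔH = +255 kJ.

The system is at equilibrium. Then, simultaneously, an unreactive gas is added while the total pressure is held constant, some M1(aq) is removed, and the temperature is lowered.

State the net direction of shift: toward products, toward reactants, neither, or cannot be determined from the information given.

Adding inert gas at constant total pressure expands the volume and lowers every reacting partial pressure. With Δn_gas = 1 − 0 = +1, Q moves away from K toward the side with fewer gas moles, so the system shifts toward the side with more gas moles — to the right.
Removing M1 (aq), a reactant, drives the reaction to the left.
The forward reaction is endothermic. Lowering T favours the exothermic direction — shift to the left.
The individual effects push in opposite directions; without quantitative information the net direction cannot be determined.

cannot be determined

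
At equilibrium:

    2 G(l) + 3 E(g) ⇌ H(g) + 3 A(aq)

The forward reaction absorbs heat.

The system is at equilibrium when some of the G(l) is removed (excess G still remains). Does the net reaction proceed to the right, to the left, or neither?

no shift

G is a pure liquid; its activity is 1 regardless of amount, so Q is unaffected — no shift from this change.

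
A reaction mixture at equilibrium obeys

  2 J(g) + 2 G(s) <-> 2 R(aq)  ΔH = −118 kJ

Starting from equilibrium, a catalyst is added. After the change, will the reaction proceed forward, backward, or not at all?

no shift

A catalyst speeds both forward and reverse rates equally; it changes neither Q nor K — no shift from this change.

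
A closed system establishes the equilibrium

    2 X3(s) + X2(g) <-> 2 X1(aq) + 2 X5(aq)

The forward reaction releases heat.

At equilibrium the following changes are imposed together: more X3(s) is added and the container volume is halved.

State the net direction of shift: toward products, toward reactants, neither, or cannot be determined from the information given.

right

X3 is a pure solid; its activity is 1 regardless of amount, so Q is unaffected — no shift from this change.
Gas moles: reactants 1, products 0 (Δn_gas = -1). Compression shifts the system toward the side with fewer moles of gas — to the right.
Only the nonzero effect(s) matter; the net shift is to the right.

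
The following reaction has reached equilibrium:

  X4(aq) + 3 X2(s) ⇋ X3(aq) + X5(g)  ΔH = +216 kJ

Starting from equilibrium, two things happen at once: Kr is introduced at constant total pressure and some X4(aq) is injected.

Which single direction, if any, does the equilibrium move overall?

Adding inert gas at constant total pressure expands the volume and lowers every reacting partial pressure. With Δn_gas = 1 − 0 = +1, Q moves away from K toward the side with fewer gas moles, so the system shifts toward the side with more gas moles — to the right.
Adding X4 (aq), a reactant, drives the reaction to the right.
All effects act in the same direction — net shift to the right.

right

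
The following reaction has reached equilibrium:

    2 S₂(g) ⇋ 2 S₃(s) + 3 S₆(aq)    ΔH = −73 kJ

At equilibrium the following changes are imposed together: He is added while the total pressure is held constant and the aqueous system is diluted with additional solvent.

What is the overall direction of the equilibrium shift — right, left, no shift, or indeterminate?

cannot be determined

Adding inert gas at constant total pressure expands the volume and lowers every reacting partial pressure. With Δn_gas = 0 − 2 = -2, Q moves away from K toward the side with fewer gas moles, so the system shifts toward the side with more gas moles — to the left.
Dilution lowers every aqueous concentration by the same factor. Δn_aq = 3 − 0 = +3, so the system shifts toward the side with more dissolved moles — to the right.
The individual effects push in opposite directions; without quantitative information the net direction cannot be determined.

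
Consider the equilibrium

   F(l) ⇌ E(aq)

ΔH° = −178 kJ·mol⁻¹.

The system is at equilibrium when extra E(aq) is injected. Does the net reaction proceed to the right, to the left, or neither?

left

Adding E (aq), a product, drives the reaction to the left.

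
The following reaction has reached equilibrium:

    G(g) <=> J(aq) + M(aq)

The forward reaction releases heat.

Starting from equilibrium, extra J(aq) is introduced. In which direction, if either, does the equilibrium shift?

Adding J (aq), a product, drives the reaction to the left.

left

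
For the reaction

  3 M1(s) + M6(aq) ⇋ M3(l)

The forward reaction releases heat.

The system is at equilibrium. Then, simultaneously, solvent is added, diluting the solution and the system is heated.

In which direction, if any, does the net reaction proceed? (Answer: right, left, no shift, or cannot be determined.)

left

Dilution lowers every aqueous concentration by the same factor. Δn_aq = 0 − 1 = -1, so the system shifts toward the side with more dissolved moles — to the left.
The forward reaction is exothermic. Raising T favours the endothermic direction — shift to the left.
All effects act in the same direction — net shift to the left.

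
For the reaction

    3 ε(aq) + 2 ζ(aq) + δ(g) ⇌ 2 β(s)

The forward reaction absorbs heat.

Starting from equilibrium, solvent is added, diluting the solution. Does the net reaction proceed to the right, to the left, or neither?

Dilution lowers every aqueous concentration by the same factor. Δn_aq = 0 − 5 = -5, so the system shifts toward the side with more dissolved moles — to the left.

left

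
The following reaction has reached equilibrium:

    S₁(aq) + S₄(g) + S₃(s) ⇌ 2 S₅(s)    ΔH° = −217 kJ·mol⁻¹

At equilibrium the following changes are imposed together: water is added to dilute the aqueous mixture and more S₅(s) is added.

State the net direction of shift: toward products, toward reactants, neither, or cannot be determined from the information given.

Dilution lowers every aqueous concentration by the same factor. Δn_aq = 0 − 1 = -1, so the system shifts toward the side with more dissolved moles — to the left.
S₅ is a pure solid; its activity is 1 regardless of amount, so Q is unaffected — no shift from this change.
Only the nonzero effect(s) matter; the net shift is to the left.

left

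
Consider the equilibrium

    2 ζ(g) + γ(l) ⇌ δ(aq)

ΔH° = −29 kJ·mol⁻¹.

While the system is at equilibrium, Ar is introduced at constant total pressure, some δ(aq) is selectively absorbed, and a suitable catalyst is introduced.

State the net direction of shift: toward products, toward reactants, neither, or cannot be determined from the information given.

Adding inert gas at constant total pressure expands the volume and lowers every reacting partial pressure. With Δn_gas = 0 − 2 = -2, Q moves away from K toward the side with fewer gas moles, so the system shifts toward the side with more gas moles — to the left.
Removing δ (aq), a product, drives the reaction to the right.
A catalyst speeds both forward and reverse rates equally; it changes neither Q nor K — no shift from this change.
The individual effects push in opposite directions; without quantitative information the net direction cannot be determined.

cannot be determined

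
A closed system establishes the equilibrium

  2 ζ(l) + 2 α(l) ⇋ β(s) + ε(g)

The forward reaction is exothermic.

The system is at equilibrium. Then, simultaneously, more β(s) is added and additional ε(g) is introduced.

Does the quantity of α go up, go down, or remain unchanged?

increases

β is a pure solid; its activity is 1 regardless of amount, so Q is unaffected — no shift from this change.
Adding ε (g), a product, drives the reaction to the left.
The net shift is to the left. α is a reactant, so its amount increases.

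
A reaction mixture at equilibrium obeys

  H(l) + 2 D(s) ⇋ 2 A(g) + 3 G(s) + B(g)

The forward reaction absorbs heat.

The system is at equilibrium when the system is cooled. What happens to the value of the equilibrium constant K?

K depends on temperature via the van 't Hoff relation. The forward reaction is endothermic, so lowering T decreases K.

decreases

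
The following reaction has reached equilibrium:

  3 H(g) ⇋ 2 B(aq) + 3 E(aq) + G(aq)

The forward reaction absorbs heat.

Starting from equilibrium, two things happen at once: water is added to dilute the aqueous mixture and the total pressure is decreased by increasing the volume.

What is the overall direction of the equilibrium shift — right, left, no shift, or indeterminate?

Dilution lowers every aqueous concentration by the same factor. Δn_aq = 6 − 0 = +6, so the system shifts toward the side with more dissolved moles — to the right.
Gas moles: reactants 3, products 0 (Δn_gas = -3). Expansion shifts the system toward the side with more moles of gas — to the left.
The individual effects push in opposite directions; without quantitative information the net direction cannot be determined.

cannot be determined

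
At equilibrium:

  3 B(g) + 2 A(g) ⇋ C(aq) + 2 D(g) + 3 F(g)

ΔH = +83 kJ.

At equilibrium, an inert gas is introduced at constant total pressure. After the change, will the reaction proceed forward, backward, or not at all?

no shift

Adding inert gas at constant total pressure expands the volume, scaling every reacting partial pressure by the same factor. Δn_gas = 5 − 5 = 0, so Q is unchanged — no shift.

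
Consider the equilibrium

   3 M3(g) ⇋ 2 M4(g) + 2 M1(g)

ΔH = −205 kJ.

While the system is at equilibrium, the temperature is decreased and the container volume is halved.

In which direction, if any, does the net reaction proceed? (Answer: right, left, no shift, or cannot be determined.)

cannot be determined

The forward reaction is exothermic. Lowering T favours the exothermic direction — shift to the right.
Gas moles: reactants 3, products 4 (Δn_gas = +1). Compression shifts the system toward the side with fewer moles of gas — to the left.
The individual effects push in opposite directions; without quantitative information the net direction cannot be determined.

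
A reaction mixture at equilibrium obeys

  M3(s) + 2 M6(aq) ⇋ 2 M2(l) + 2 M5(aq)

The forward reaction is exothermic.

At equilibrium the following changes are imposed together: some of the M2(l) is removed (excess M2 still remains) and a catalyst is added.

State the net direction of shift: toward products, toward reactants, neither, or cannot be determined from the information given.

no shift

M2 is a pure liquid; its activity is 1 regardless of amount, so Q is unaffected — no shift from this change.
A catalyst speeds both forward and reverse rates equally; it changes neither Q nor K — no shift from this change.
None of the changes alters Q relative to K, so there is no net shift.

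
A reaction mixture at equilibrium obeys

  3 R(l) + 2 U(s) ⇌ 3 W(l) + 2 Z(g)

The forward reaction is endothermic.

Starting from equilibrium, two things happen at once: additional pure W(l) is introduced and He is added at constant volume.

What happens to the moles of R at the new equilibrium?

W is a pure liquid; its activity is 1 regardless of amount, so Q is unaffected — no shift from this change.
At constant volume, adding an inert gas leaves every reacting species' partial pressure unchanged, so Q is unchanged — no shift from this change.
No net shift occurs, so the amount of R is unchanged.

unchanged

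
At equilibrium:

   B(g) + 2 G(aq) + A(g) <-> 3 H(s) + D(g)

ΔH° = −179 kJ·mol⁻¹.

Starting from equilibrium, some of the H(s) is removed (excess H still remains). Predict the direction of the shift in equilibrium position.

no shift

H is a pure solid; its activity is 1 regardless of amount, so Q is unaffected — no shift from this change.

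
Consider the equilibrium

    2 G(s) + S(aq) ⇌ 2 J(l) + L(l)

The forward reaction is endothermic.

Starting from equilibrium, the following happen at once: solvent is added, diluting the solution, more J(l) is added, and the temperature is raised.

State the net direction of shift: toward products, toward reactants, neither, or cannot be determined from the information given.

Dilution lowers every aqueous concentration by the same factor. Δn_aq = 0 − 1 = -1, so the system shifts toward the side with more dissolved moles — to the left.
J is a pure liquid; its activity is 1 regardless of amount, so Q is unaffected — no shift from this change.
The forward reaction is endothermic. Raising T favours the endothermic direction — shift to the right.
The individual effects push in opposite directions; without quantitative information the net direction cannot be determined.

cannot be determined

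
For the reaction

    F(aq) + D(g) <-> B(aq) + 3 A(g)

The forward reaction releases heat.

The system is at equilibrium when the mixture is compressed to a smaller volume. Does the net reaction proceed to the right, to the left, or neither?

Gas moles: reactants 1, products 3 (Δn_gas = +2). Compression shifts the system toward the side with fewer moles of gas — to the left.

left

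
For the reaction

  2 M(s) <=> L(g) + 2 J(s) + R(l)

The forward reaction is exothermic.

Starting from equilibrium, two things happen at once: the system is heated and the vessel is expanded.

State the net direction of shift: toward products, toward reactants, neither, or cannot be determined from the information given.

cannot be determined

The forward reaction is exothermic. Raising T favours the endothermic direction — shift to the left.
Gas moles: reactants 0, products 1 (Δn_gas = +1). Expansion shifts the system toward the side with more moles of gas — to the right.
The individual effects push in opposite directions; without quantitative information the net direction cannot be determined.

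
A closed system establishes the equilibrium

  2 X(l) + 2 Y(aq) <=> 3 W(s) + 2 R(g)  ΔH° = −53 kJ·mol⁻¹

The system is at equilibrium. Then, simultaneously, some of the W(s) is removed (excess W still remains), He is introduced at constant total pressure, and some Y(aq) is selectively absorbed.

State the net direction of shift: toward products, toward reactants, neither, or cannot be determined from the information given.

cannot be determined

W is a pure solid; its activity is 1 regardless of amount, so Q is unaffected — no shift from this change.
Adding inert gas at constant total pressure expands the volume and lowers every reacting partial pressure. With Δn_gas = 2 − 0 = +2, Q moves away from K toward the side with fewer gas moles, so the system shifts toward the side with more gas moles — to the right.
Removing Y (aq), a reactant, drives the reaction to the left.
The individual effects push in opposite directions; without quantitative information the net direction cannot be determined.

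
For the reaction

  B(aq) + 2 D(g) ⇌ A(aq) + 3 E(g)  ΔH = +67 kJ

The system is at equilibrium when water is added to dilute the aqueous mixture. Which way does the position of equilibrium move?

Dilution scales every aqueous concentration by the same factor. Δn_aq = 1 − 1 = 0, so Q is unchanged — no shift.

no shift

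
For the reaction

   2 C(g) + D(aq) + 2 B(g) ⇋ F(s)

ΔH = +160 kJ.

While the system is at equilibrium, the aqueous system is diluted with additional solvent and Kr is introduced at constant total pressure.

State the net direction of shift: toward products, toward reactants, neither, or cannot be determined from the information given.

left

Dilution lowers every aqueous concentration by the same factor. Δn_aq = 0 − 1 = -1, so the system shifts toward the side with more dissolved moles — to the left.
Adding inert gas at constant total pressure expands the volume and lowers every reacting partial pressure. With Δn_gas = 0 − 4 = -4, Q moves away from K toward the side with fewer gas moles, so the system shifts toward the side with more gas moles — to the left.
All effects act in the same direction — net shift to the left.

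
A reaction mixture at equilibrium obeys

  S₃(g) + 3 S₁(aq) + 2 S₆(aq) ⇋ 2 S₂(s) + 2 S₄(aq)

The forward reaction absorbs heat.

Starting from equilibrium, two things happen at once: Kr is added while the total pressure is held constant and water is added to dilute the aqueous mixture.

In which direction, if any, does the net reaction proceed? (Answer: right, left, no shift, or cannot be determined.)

left

Adding inert gas at constant total pressure expands the volume and lowers every reacting partial pressure. With Δn_gas = 0 − 1 = -1, Q moves away from K toward the side with fewer gas moles, so the system shifts toward the side with more gas moles — to the left.
Dilution lowers every aqueous concentration by the same factor. Δn_aq = 2 − 5 = -3, so the system shifts toward the side with more dissolved moles — to the left.
All effects act in the same direction — net shift to the left.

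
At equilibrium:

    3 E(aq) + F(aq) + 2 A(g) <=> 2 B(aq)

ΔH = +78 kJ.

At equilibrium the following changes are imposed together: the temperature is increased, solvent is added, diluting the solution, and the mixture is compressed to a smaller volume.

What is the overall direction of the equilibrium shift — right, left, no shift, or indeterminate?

The forward reaction is endothermic. Raising T favours the endothermic direction — shift to the right.
Dilution lowers every aqueous concentration by the same factor. Δn_aq = 2 − 4 = -2, so the system shifts toward the side with more dissolved moles — to the left.
Gas moles: reactants 2, products 0 (Δn_gas = -2). Compression shifts the system toward the side with fewer moles of gas — to the right.
The individual effects push in opposite directions; without quantitative information the net direction cannot be determined.

cannot be determined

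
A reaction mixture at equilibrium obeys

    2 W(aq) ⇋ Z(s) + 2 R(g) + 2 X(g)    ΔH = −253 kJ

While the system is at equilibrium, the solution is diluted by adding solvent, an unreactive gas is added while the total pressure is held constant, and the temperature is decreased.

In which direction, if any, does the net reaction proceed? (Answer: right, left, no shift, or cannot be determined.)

cannot be determined

Dilution lowers every aqueous concentration by the same factor. Δn_aq = 0 − 2 = -2, so the system shifts toward the side with more dissolved moles — to the left.
Adding inert gas at constant total pressure expands the volume and lowers every reacting partial pressure. With Δn_gas = 4 − 0 = +4, Q moves away from K toward the side with fewer gas moles, so the system shifts toward the side with more gas moles — to the right.
The forward reaction is exothermic. Lowering T favours the exothermic direction — shift to the right.
The individual effects push in opposite directions; without quantitative information the net direction cannot be determined.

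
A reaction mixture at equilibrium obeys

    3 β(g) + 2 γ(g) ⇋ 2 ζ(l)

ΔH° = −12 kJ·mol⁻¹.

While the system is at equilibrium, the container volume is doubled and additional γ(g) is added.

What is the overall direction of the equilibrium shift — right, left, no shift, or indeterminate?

Gas moles: reactants 5, products 0 (Δn_gas = -5). Expansion shifts the system toward the side with more moles of gas — to the left.
Adding γ (g), a reactant, drives the reaction to the right.
The individual effects push in opposite directions; without quantitative information the net direction cannot be determined.

cannot be determined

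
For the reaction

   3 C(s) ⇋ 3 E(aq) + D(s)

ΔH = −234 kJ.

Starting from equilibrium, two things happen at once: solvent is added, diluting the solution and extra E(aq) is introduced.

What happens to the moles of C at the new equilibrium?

cannot be determined

Dilution lowers every aqueous concentration by the same factor. Δn_aq = 3 − 0 = +3, so the system shifts toward the side with more dissolved moles — to the right.
Adding E (aq), a product, drives the reaction to the left.
The two effects oppose each other, so the net shift — and hence the change in C — cannot be determined from the given information.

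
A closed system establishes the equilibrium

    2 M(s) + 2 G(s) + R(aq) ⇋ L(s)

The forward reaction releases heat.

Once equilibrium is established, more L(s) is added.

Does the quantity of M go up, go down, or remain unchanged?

unchanged

L is a pure solid; its activity is 1 regardless of amount, so Q is unaffected — no shift from this change.
No net shift occurs, so the amount of M is unchanged.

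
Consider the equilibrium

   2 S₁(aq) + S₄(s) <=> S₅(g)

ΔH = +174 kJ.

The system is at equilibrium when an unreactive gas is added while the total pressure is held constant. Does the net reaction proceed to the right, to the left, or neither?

Adding inert gas at constant total pressure expands the volume and lowers every reacting partial pressure. With Δn_gas = 1 − 0 = +1, Q moves away from K toward the side with fewer gas moles, so the system shifts toward the side with more gas moles — to the right.

right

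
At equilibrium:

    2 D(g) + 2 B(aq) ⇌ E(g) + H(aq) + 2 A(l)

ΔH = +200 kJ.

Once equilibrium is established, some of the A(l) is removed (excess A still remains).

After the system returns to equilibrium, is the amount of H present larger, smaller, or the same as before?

unchanged

A is a pure liquid; its activity is 1 regardless of amount, so Q is unaffected — no shift from this change.
No net shift occurs, so the amount of H is unchanged.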